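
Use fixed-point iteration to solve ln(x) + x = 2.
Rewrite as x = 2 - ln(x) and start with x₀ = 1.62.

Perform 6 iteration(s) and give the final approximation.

Equation: ln(x) + x = 2
Fixed-point form: x = 2 - ln(x)
x₀ = 1.62

x_1 = g(1.620000) = 1.517574
x_2 = g(1.517574) = 1.582887
x_3 = g(1.582887) = 1.540750
x_4 = g(1.540750) = 1.567731
x_5 = g(1.567731) = 1.550371
x_6 = g(1.550371) = 1.561506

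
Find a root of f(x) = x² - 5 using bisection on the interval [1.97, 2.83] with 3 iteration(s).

f(x) = x² - 5
Initial interval: [1.97, 2.83]

Iteration 1:
  c_1 = (1.970000 + 2.830000)/2 = 2.400000
  f(c_1) = f(2.400000) = 0.760000
  f(a) × f(c) < 0, new interval: [1.970000, 2.400000]
Iteration 2:
  c_2 = (1.970000 + 2.400000)/2 = 2.185000
  f(c_2) = f(2.185000) = -0.225775
  f(a) × f(c) ≥ 0, new interval: [2.185000, 2.400000]
Iteration 3:
  c_3 = (2.185000 + 2.400000)/2 = 2.292500
  f(c_3) = f(2.292500) = 0.255556
  f(a) × f(c) < 0, new interval: [2.185000, 2.292500]

After 3 iteration(s), the approximation is c_3 = 2.292500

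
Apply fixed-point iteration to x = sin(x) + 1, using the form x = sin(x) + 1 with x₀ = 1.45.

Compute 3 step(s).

Equation: x = sin(x) + 1
Fixed-point form: x = sin(x) + 1
x₀ = 1.45

x_1 = g(1.450000) = 1.992713
x_2 = g(1.992713) = 1.912306
x_3 = g(1.912306) = 1.942250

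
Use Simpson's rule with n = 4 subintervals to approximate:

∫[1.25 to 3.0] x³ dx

f(x) = x³
a = 1.25, b = 3.0, n = 4
h = (b - a)/n = 0.437500

Simpson's rule: (h/3)[f(x₀) + 4f(x₁) + 2f(x₂) + ... + f(xₙ)]

x_0 = 1.2500, f(x_0) = 1.953125, coefficient = 1
x_1 = 1.6875, f(x_1) = 4.805420, coefficient = 4
x_2 = 2.1250, f(x_2) = 9.595703, coefficient = 2
x_3 = 2.5625, f(x_3) = 16.826416, coefficient = 4
x_4 = 3.0000, f(x_4) = 27.000000, coefficient = 1

I ≈ (0.437500/3) × 134.671875 = 19.639648
Exact value: 19.639648
Error: 0.000000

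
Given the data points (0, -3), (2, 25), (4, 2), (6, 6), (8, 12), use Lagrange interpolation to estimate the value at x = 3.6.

Lagrange interpolation formula:
P(x) = Σ yᵢ × Lᵢ(x)
where Lᵢ(x) = Π_{j≠i} (x - xⱼ)/(xᵢ - xⱼ)

L_0(3.6) = (3.6 - 2)/(0 - 2) × (3.6 - 4)/(0 - 4) × (3.6 - 6)/(0 - 6) × (3.6 - 8)/(0 - 8) = -0.017600
L_1(3.6) = (3.6 - 0)/(2 - 0) × (3.6 - 4)/(2 - 4) × (3.6 - 6)/(2 - 6) × (3.6 - 8)/(2 - 8) = 0.158400
L_2(3.6) = (3.6 - 0)/(4 - 0) × (3.6 - 2)/(4 - 2) × (3.6 - 6)/(4 - 6) × (3.6 - 8)/(4 - 8) = 0.950400
L_3(3.6) = (3.6 - 0)/(6 - 0) × (3.6 - 2)/(6 - 2) × (3.6 - 4)/(6 - 4) × (3.6 - 8)/(6 - 8) = -0.105600
L_4(3.6) = (3.6 - 0)/(8 - 0) × (3.6 - 2)/(8 - 2) × (3.6 - 4)/(8 - 4) × (3.6 - 6)/(8 - 6) = 0.014400

P(3.6) = (-3)×L_0(3.6) + 25×L_1(3.6) + 2×L_2(3.6) + 6×L_3(3.6) + 12×L_4(3.6)
P(3.6) = 5.452800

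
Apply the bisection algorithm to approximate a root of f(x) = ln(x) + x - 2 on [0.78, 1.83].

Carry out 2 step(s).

f(x) = ln(x) + x - 2
Initial interval: [0.78, 1.83]

Iteration 1:
  c_1 = (0.780000 + 1.830000)/2 = 1.305000
  f(c_1) = f(1.305000) = -0.428797
  f(a) × f(c) ≥ 0, new interval: [1.305000, 1.830000]
Iteration 2:
  c_2 = (1.305000 + 1.830000)/2 = 1.567500
  f(c_2) = f(1.567500) = 0.016982
  f(a) × f(c) < 0, new interval: [1.305000, 1.567500]

After 2 iteration(s), the approximation is c_2 = 1.567500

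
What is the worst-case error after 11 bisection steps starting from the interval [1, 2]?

Bisection error bound: |error| ≤ (b-a)/2^n
|error| ≤ (2 - 1)/2^11 = 1/2^11
|error| ≤ 0.0004882812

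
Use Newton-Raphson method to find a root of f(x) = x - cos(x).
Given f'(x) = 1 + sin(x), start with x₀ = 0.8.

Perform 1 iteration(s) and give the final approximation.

f(x) = x - cos(x)
f'(x) = 1 + sin(x)
x₀ = 0.8

Newton-Raphson formula: x_{n+1} = x_n - f(x_n)/f'(x_n)

Iteration 1:
  f(0.800000) = 0.103293
  f'(0.800000) = 1.717356
  x_1 = 0.800000 - 0.103293/1.717356 = 0.739853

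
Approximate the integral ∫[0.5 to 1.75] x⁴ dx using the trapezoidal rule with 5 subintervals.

f(x) = x⁴
a = 0.5, b = 1.75, n = 5
h = (b - a)/n = 0.250000

Trapezoidal rule: (h/2)[f(x₀) + 2f(x₁) + 2f(x₂) + ... + f(xₙ)]

x_0 = 0.5000, f(x_0) = 0.062500, coefficient = 1
x_1 = 0.7500, f(x_1) = 0.316406, coefficient = 2
x_2 = 1.0000, f(x_2) = 1.000000, coefficient = 2
x_3 = 1.2500, f(x_3) = 2.441406, coefficient = 2
x_4 = 1.5000, f(x_4) = 5.062500, coefficient = 2
x_5 = 1.7500, f(x_5) = 9.378906, coefficient = 1

I ≈ (0.250000/2) × 27.082031 = 3.385254
Exact value: 3.276367
Error: 0.108887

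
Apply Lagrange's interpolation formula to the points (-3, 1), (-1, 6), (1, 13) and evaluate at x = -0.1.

Lagrange interpolation formula:
P(x) = Σ yᵢ × Lᵢ(x)
where Lᵢ(x) = Π_{j≠i} (x - xⱼ)/(xᵢ - xⱼ)

L_0(-0.1) = (-0.1 - (-1))/(-3 - (-1)) × (-0.1 - 1)/(-3 - 1) = -0.123750
L_1(-0.1) = (-0.1 - (-3))/(-1 - (-3)) × (-0.1 - 1)/(-1 - 1) = 0.797500
L_2(-0.1) = (-0.1 - (-3))/(1 - (-3)) × (-0.1 - (-1))/(1 - (-1)) = 0.326250

P(-0.1) = 1×L_0(-0.1) + 6×L_1(-0.1) + 13×L_2(-0.1)
P(-0.1) = 8.902500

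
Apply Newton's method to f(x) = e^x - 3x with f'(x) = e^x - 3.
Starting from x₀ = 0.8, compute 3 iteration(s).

f(x) = e^x - 3x
f'(x) = e^x - 3
x₀ = 0.8

Newton-Raphson formula: x_{n+1} = x_n - f(x_n)/f'(x_n)

Iteration 1:
  f(0.800000) = -0.174459
  f'(0.800000) = -0.774459
  x_1 = 0.800000 - (-0.174459)/(-0.774459) = 0.574734
Iteration 2:
  f(0.574734) = 0.052456
  f'(0.574734) = -1.223342
  x_2 = 0.574734 - 0.052456/(-1.223342) = 0.617613
Iteration 3:
  f(0.617613) = 0.001657
  f'(0.617613) = -1.145504
  x_3 = 0.617613 - 0.001657/(-1.145504) = 0.619060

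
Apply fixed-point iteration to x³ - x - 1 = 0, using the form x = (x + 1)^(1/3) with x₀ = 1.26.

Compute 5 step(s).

Equation: x³ - x - 1 = 0
Fixed-point form: x = (x + 1)^(1/3)
x₀ = 1.26

x_1 = g(1.260000) = 1.312309
x_2 = g(1.312309) = 1.322357
x_3 = g(1.322357) = 1.324269
x_4 = g(1.324269) = 1.324633
x_5 = g(1.324633) = 1.324702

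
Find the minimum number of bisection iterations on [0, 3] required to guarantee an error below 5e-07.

We need (b-a)/2^n ≤ 5e-07
(3 - 0)/2^n ≤ 5e-07
3/2^n ≤ 5e-07
2^n ≥ 6000000
n ≥ log₂(6000000) = 22.52
n ≥ 23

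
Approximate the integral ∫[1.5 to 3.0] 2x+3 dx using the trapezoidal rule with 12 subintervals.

f(x) = 2x+3
a = 1.5, b = 3.0, n = 12
h = (b - a)/n = 0.125000

Trapezoidal rule: (h/2)[f(x₀) + 2f(x₁) + 2f(x₂) + ... + f(xₙ)]

x_0 = 1.5000, f(x_0) = 6.000000, coefficient = 1
x_1 = 1.6250, f(x_1) = 6.250000, coefficient = 2
x_2 = 1.7500, f(x_2) = 6.500000, coefficient = 2
x_3 = 1.8750, f(x_3) = 6.750000, coefficient = 2
x_4 = 2.0000, f(x_4) = 7.000000, coefficient = 2
x_5 = 2.1250, f(x_5) = 7.250000, coefficient = 2
x_6 = 2.2500, f(x_6) = 7.500000, coefficient = 2
x_7 = 2.3750, f(x_7) = 7.750000, coefficient = 2
x_8 = 2.5000, f(x_8) = 8.000000, coefficient = 2
x_9 = 2.6250, f(x_9) = 8.250000, coefficient = 2
x_10 = 2.7500, f(x_10) = 8.500000, coefficient = 2
x_11 = 2.8750, f(x_11) = 8.750000, coefficient = 2
x_12 = 3.0000, f(x_12) = 9.000000, coefficient = 1

I ≈ (0.125000/2) × 180.000000 = 11.250000
Exact value: 11.250000
Error: 0.000000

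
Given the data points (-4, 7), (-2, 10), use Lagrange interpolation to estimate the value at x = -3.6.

Lagrange interpolation formula:
P(x) = Σ yᵢ × Lᵢ(x)
where Lᵢ(x) = Π_{j≠i} (x - xⱼ)/(xᵢ - xⱼ)

L_0(-3.6) = (-3.6 - (-2))/(-4 - (-2)) = 0.800000
L_1(-3.6) = (-3.6 - (-4))/(-2 - (-4)) = 0.200000

P(-3.6) = 7×L_0(-3.6) + 10×L_1(-3.6)
P(-3.6) = 7.600000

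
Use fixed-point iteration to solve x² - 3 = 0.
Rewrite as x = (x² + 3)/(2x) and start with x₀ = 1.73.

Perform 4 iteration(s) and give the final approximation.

Equation: x² - 3 = 0
Fixed-point form: x = (x² + 3)/(2x)
x₀ = 1.73

x_1 = g(1.730000) = 1.732052
x_2 = g(1.732052) = 1.732051
x_3 = g(1.732051) = 1.732051
x_4 = g(1.732051) = 1.732051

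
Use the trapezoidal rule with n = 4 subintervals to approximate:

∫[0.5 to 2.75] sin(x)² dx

f(x) = sin(x)²
a = 0.5, b = 2.75, n = 4
h = (b - a)/n = 0.562500

Trapezoidal rule: (h/2)[f(x₀) + 2f(x₁) + 2f(x₂) + ... + f(xₙ)]

x_0 = 0.5000, f(x_0) = 0.229849, coefficient = 1
x_1 = 1.0625, f(x_1) = 0.763133, coefficient = 2
x_2 = 1.6250, f(x_2) = 0.997065, coefficient = 2
x_3 = 2.1875, f(x_3) = 0.665512, coefficient = 2
x_4 = 2.7500, f(x_4) = 0.145665, coefficient = 1

I ≈ (0.562500/2) × 5.226934 = 1.470075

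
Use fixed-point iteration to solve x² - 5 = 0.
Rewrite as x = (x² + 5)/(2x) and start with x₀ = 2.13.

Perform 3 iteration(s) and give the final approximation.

Equation: x² - 5 = 0
Fixed-point form: x = (x² + 5)/(2x)
x₀ = 2.13

x_1 = g(2.130000) = 2.238709
x_2 = g(2.238709) = 2.236070
x_3 = g(2.236070) = 2.236068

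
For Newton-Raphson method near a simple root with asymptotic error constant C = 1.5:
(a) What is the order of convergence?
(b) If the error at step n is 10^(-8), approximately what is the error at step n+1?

(a) Newton-Raphson has quadratic (order 2) convergence near simple roots.
    This means |e_{n+1}| ≈ C|e_n|².

(b) With |e_n| = 10^(-8) and C = 1.5:
    |e_{n+1}| ≈ 1.5 × (10^(-8))² = 1.5 × 10^(-16)

(a) 2 (quadratic); (b) |e_{n+1}| ≈ 1.500e-16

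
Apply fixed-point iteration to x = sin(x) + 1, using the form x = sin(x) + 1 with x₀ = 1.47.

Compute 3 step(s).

Equation: x = sin(x) + 1
Fixed-point form: x = sin(x) + 1
x₀ = 1.47

x_1 = g(1.470000) = 1.994924
x_2 = g(1.994924) = 1.911398
x_3 = g(1.911398) = 1.942554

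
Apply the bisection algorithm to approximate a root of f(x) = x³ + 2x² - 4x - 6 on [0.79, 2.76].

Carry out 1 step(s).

f(x) = x³ + 2x² - 4x - 6
Initial interval: [0.79, 2.76]

Iteration 1:
  c_1 = (0.790000 + 2.760000)/2 = 1.775000
  f(c_1) = f(1.775000) = -1.206391
  f(a) × f(c) ≥ 0, new interval: [1.775000, 2.760000]

After 1 iteration(s), the approximation is c_1 = 1.775000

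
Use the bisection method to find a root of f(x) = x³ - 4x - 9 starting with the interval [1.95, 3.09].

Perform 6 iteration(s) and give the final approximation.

f(x) = x³ - 4x - 9
Initial interval: [1.95, 3.09]

Iteration 1:
  c_1 = (1.950000 + 3.090000)/2 = 2.520000
  f(c_1) = f(2.520000) = -3.076992
  f(a) × f(c) ≥ 0, new interval: [2.520000, 3.090000]
Iteration 2:
  c_2 = (2.520000 + 3.090000)/2 = 2.805000
  f(c_2) = f(2.805000) = 1.849810
  f(a) × f(c) < 0, new interval: [2.520000, 2.805000]
Iteration 3:
  c_3 = (2.520000 + 2.805000)/2 = 2.662500
  f(c_3) = f(2.662500) = -0.775787
  f(a) × f(c) ≥ 0, new interval: [2.662500, 2.805000]
Iteration 4:
  c_4 = (2.662500 + 2.805000)/2 = 2.733750
  f(c_4) = f(2.733750) = 0.495377
  f(a) × f(c) < 0, new interval: [2.662500, 2.733750]
Iteration 5:
  c_5 = (2.662500 + 2.733750)/2 = 2.698125
  f(c_5) = f(2.698125) = -0.150478
  f(a) × f(c) ≥ 0, new interval: [2.698125, 2.733750]
Iteration 6:
  c_6 = (2.698125 + 2.733750)/2 = 2.715937
  f(c_6) = f(2.715937) = 0.169865
  f(a) × f(c) < 0, new interval: [2.698125, 2.715937]

After 6 iteration(s), the approximation is c_6 = 2.715937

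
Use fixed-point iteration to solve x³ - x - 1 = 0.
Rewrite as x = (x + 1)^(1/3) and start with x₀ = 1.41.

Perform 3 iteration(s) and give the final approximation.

Equation: x³ - x - 1 = 0
Fixed-point form: x = (x + 1)^(1/3)
x₀ = 1.41

x_1 = g(1.410000) = 1.340723
x_2 = g(1.340723) = 1.327751
x_3 = g(1.327751) = 1.325294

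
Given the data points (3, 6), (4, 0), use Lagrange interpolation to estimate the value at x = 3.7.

Lagrange interpolation formula:
P(x) = Σ yᵢ × Lᵢ(x)
where Lᵢ(x) = Π_{j≠i} (x - xⱼ)/(xᵢ - xⱼ)

L_0(3.7) = (3.7 - 4)/(3 - 4) = 0.300000
L_1(3.7) = (3.7 - 3)/(4 - 3) = 0.700000

P(3.7) = 6×L_0(3.7) + 0×L_1(3.7)
P(3.7) = 1.800000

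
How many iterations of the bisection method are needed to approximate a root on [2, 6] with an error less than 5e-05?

We need (b-a)/2^n ≤ 5e-05
(6 - 2)/2^n ≤ 5e-05
4/2^n ≤ 5e-05
2^n ≥ 80000
n ≥ log₂(80000) = 16.29
n ≥ 17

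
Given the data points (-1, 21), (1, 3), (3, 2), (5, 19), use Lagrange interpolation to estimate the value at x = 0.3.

Lagrange interpolation formula:
P(x) = Σ yᵢ × Lᵢ(x)
where Lᵢ(x) = Π_{j≠i} (x - xⱼ)/(xᵢ - xⱼ)

L_0(0.3) = (0.3 - 1)/(-1 - 1) × (0.3 - 3)/(-1 - 3) × (0.3 - 5)/(-1 - 5) = 0.185062
L_1(0.3) = (0.3 - (-1))/(1 - (-1)) × (0.3 - 3)/(1 - 3) × (0.3 - 5)/(1 - 5) = 1.031063
L_2(0.3) = (0.3 - (-1))/(3 - (-1)) × (0.3 - 1)/(3 - 1) × (0.3 - 5)/(3 - 5) = -0.267313
L_3(0.3) = (0.3 - (-1))/(5 - (-1)) × (0.3 - 1)/(5 - 1) × (0.3 - 3)/(5 - 3) = 0.051188

P(0.3) = 21×L_0(0.3) + 3×L_1(0.3) + 2×L_2(0.3) + 19×L_3(0.3)
P(0.3) = 7.417438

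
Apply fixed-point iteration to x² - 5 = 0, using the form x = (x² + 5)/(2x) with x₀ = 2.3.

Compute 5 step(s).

Equation: x² - 5 = 0
Fixed-point form: x = (x² + 5)/(2x)
x₀ = 2.3

x_1 = g(2.300000) = 2.236957
x_2 = g(2.236957) = 2.236068
x_3 = g(2.236068) = 2.236068
x_4 = g(2.236068) = 2.236068
x_5 = g(2.236068) = 2.236068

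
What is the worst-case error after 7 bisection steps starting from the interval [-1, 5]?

Bisection error bound: |error| ≤ (b-a)/2^n
|error| ≤ (5 - (-1))/2^7 = 6/2^7
|error| ≤ 0.0468750000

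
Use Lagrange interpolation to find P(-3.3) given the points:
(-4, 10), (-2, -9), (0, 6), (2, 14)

Lagrange interpolation formula:
P(x) = Σ yᵢ × Lᵢ(x)
where Lᵢ(x) = Π_{j≠i} (x - xⱼ)/(xᵢ - xⱼ)

L_0(-3.3) = (-3.3 - (-2))/(-4 - (-2)) × (-3.3 - 0)/(-4 - 0) × (-3.3 - 2)/(-4 - 2) = 0.473687
L_1(-3.3) = (-3.3 - (-4))/(-2 - (-4)) × (-3.3 - 0)/(-2 - 0) × (-3.3 - 2)/(-2 - 2) = 0.765188
L_2(-3.3) = (-3.3 - (-4))/(0 - (-4)) × (-3.3 - (-2))/(0 - (-2)) × (-3.3 - 2)/(0 - 2) = -0.301438
L_3(-3.3) = (-3.3 - (-4))/(2 - (-4)) × (-3.3 - (-2))/(2 - (-2)) × (-3.3 - 0)/(2 - 0) = 0.062562

P(-3.3) = 10×L_0(-3.3) + (-9)×L_1(-3.3) + 6×L_2(-3.3) + 14×L_3(-3.3)
P(-3.3) = -3.082563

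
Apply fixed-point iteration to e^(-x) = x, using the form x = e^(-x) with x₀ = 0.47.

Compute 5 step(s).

Equation: e^(-x) = x
Fixed-point form: x = e^(-x)
x₀ = 0.47

x_1 = g(0.470000) = 0.625002
x_2 = g(0.625002) = 0.535260
x_3 = g(0.535260) = 0.585517
x_4 = g(0.585517) = 0.556818
x_5 = g(0.556818) = 0.573030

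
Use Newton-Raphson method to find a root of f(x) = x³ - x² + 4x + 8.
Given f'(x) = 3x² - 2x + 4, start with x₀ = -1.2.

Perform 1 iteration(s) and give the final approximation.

f(x) = x³ - x² + 4x + 8
f'(x) = 3x² - 2x + 4
x₀ = -1.2

Newton-Raphson formula: x_{n+1} = x_n - f(x_n)/f'(x_n)

Iteration 1:
  f(-1.200000) = 0.032000
  f'(-1.200000) = 10.720000
  x_1 = -1.200000 - 0.032000/10.720000 = -1.202985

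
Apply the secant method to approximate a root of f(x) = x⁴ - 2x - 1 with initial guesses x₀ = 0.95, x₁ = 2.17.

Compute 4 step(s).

f(x) = x⁴ - 2x - 1
x₀ = 0.95, x₁ = 2.17

Secant formula: x_{n+1} = x_n - f(x_n)(x_n - x_{n-1})/(f(x_n) - f(x_{n-1}))

Iteration 1:
  f(0.950000) = -2.085494
  f(2.170000) = 16.833739
  x_2 = 2.170000 - 16.833739×(2.170000 - 0.950000)/(16.833739 - (-2.085494))
       = 1.084482
Iteration 2:
  f(2.170000) = 16.833739
  f(1.084482) = -1.785749
  x_3 = 1.084482 - (-1.785749)×(1.084482 - 2.170000)/(-1.785749 - 16.833739)
       = 1.188592
Iteration 3:
  f(1.084482) = -1.785749
  f(1.188592) = -1.381321
  x_4 = 1.188592 - (-1.381321)×(1.188592 - 1.084482)/(-1.381321 - (-1.785749))
       = 1.544176
Iteration 4:
  f(1.188592) = -1.381321
  f(1.544176) = 1.597387
  x_5 = 1.544176 - 1.597387×(1.544176 - 1.188592)/(1.597387 - (-1.381321))
       = 1.353487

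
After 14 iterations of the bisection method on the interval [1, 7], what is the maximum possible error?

Bisection error bound: |error| ≤ (b-a)/2^n
|error| ≤ (7 - 1)/2^14 = 6/2^14
|error| ≤ 0.0003662109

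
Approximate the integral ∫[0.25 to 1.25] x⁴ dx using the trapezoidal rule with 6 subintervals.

f(x) = x⁴
a = 0.25, b = 1.25, n = 6
h = (b - a)/n = 0.166667

Trapezoidal rule: (h/2)[f(x₀) + 2f(x₁) + 2f(x₂) + ... + f(xₙ)]

x_0 = 0.2500, f(x_0) = 0.003906, coefficient = 1
x_1 = 0.4167, f(x_1) = 0.030141, coefficient = 2
x_2 = 0.5833, f(x_2) = 0.115789, coefficient = 2
x_3 = 0.7500, f(x_3) = 0.316406, coefficient = 2
x_4 = 0.9167, f(x_4) = 0.706067, coefficient = 2
x_5 = 1.0833, f(x_5) = 1.377363, coefficient = 2
x_6 = 1.2500, f(x_6) = 2.441406, coefficient = 1

I ≈ (0.166667/2) × 7.536844 = 0.628070
Exact value: 0.610156
Error: 0.017914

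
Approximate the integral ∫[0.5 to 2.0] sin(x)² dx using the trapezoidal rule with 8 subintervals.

f(x) = sin(x)²
a = 0.5, b = 2.0, n = 8
h = (b - a)/n = 0.187500

Trapezoidal rule: (h/2)[f(x₀) + 2f(x₁) + 2f(x₂) + ... + f(xₙ)]

x_0 = 0.5000, f(x_0) = 0.229849, coefficient = 1
x_1 = 0.6875, f(x_1) = 0.402726, coefficient = 2
x_2 = 0.8750, f(x_2) = 0.589123, coefficient = 2
x_3 = 1.0625, f(x_3) = 0.763133, coefficient = 2
x_4 = 1.2500, f(x_4) = 0.900572, coefficient = 2
x_5 = 1.4375, f(x_5) = 0.982337, coefficient = 2
x_6 = 1.6250, f(x_6) = 0.997065, coefficient = 2
x_7 = 1.8125, f(x_7) = 0.942708, coefficient = 2
x_8 = 2.0000, f(x_8) = 0.826822, coefficient = 1

I ≈ (0.187500/2) × 12.211999 = 1.144875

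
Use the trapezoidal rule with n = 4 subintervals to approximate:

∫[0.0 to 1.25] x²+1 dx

f(x) = x²+1
a = 0.0, b = 1.25, n = 4
h = (b - a)/n = 0.312500

Trapezoidal rule: (h/2)[f(x₀) + 2f(x₁) + 2f(x₂) + ... + f(xₙ)]

x_0 = 0.0000, f(x_0) = 1.000000, coefficient = 1
x_1 = 0.3125, f(x_1) = 1.097656, coefficient = 2
x_2 = 0.6250, f(x_2) = 1.390625, coefficient = 2
x_3 = 0.9375, f(x_3) = 1.878906, coefficient = 2
x_4 = 1.2500, f(x_4) = 2.562500, coefficient = 1

I ≈ (0.312500/2) × 12.296875 = 1.921387
Exact value: 1.901042
Error: 0.020345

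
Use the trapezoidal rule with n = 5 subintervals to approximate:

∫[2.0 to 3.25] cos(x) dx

f(x) = cos(x)
a = 2.0, b = 3.25, n = 5
h = (b - a)/n = 0.250000

Trapezoidal rule: (h/2)[f(x₀) + 2f(x₁) + 2f(x₂) + ... + f(xₙ)]

x_0 = 2.0000, f(x_0) = -0.416147, coefficient = 1
x_1 = 2.2500, f(x_1) = -0.628174, coefficient = 2
x_2 = 2.5000, f(x_2) = -0.801144, coefficient = 2
x_3 = 2.7500, f(x_3) = -0.924302, coefficient = 2
x_4 = 3.0000, f(x_4) = -0.989992, coefficient = 2
x_5 = 3.2500, f(x_5) = -0.994130, coefficient = 1

I ≈ (0.250000/2) × -8.097501 = -1.012188
Exact value: -1.017493
Error: 0.005305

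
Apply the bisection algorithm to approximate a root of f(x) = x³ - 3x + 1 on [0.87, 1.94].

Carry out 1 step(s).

f(x) = x³ - 3x + 1
Initial interval: [0.87, 1.94]

Iteration 1:
  c_1 = (0.870000 + 1.940000)/2 = 1.405000
  f(c_1) = f(1.405000) = -0.441495
  f(a) × f(c) ≥ 0, new interval: [1.405000, 1.940000]

After 1 iteration(s), the approximation is c_1 = 1.405000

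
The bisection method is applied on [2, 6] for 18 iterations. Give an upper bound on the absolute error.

Bisection error bound: |error| ≤ (b-a)/2^n
|error| ≤ (6 - 2)/2^18 = 4/2^18
|error| ≤ 0.0000152588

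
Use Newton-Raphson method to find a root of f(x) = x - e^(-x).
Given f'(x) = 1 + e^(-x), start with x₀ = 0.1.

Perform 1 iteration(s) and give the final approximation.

f(x) = x - e^(-x)
f'(x) = 1 + e^(-x)
x₀ = 0.1

Newton-Raphson formula: x_{n+1} = x_n - f(x_n)/f'(x_n)

Iteration 1:
  f(0.100000) = -0.804837
  f'(0.100000) = 1.904837
  x_1 = 0.100000 - (-0.804837)/1.904837 = 0.522523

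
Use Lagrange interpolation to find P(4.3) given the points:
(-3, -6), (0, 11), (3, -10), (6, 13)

Lagrange interpolation formula:
P(x) = Σ yᵢ × Lᵢ(x)
where Lᵢ(x) = Π_{j≠i} (x - xⱼ)/(xᵢ - xⱼ)

L_0(4.3) = (4.3 - 0)/(-3 - 0) × (4.3 - 3)/(-3 - 3) × (4.3 - 6)/(-3 - 6) = 0.058660
L_1(4.3) = (4.3 - (-3))/(0 - (-3)) × (4.3 - 3)/(0 - 3) × (4.3 - 6)/(0 - 6) = -0.298759
L_2(4.3) = (4.3 - (-3))/(3 - (-3)) × (4.3 - 0)/(3 - 0) × (4.3 - 6)/(3 - 6) = 0.988204
L_3(4.3) = (4.3 - (-3))/(6 - (-3)) × (4.3 - 0)/(6 - 0) × (4.3 - 3)/(6 - 3) = 0.251895

P(4.3) = (-6)×L_0(4.3) + 11×L_1(4.3) + (-10)×L_2(4.3) + 13×L_3(4.3)
P(4.3) = -10.245716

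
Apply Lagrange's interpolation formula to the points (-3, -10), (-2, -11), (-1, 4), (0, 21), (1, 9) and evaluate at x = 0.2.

Lagrange interpolation formula:
P(x) = Σ yᵢ × Lᵢ(x)
where Lᵢ(x) = Π_{j≠i} (x - xⱼ)/(xᵢ - xⱼ)

L_0(0.2) = (0.2 - (-2))/(-3 - (-2)) × (0.2 - (-1))/(-3 - (-1)) × (0.2 - 0)/(-3 - 0) × (0.2 - 1)/(-3 - 1) = -0.017600
L_1(0.2) = (0.2 - (-3))/(-2 - (-3)) × (0.2 - (-1))/(-2 - (-1)) × (0.2 - 0)/(-2 - 0) × (0.2 - 1)/(-2 - 1) = 0.102400
L_2(0.2) = (0.2 - (-3))/(-1 - (-3)) × (0.2 - (-2))/(-1 - (-2)) × (0.2 - 0)/(-1 - 0) × (0.2 - 1)/(-1 - 1) = -0.281600
L_3(0.2) = (0.2 - (-3))/(0 - (-3)) × (0.2 - (-2))/(0 - (-2)) × (0.2 - (-1))/(0 - (-1)) × (0.2 - 1)/(0 - 1) = 1.126400
L_4(0.2) = (0.2 - (-3))/(1 - (-3)) × (0.2 - (-2))/(1 - (-2)) × (0.2 - (-1))/(1 - (-1)) × (0.2 - 0)/(1 - 0) = 0.070400

P(0.2) = (-10)×L_0(0.2) + (-11)×L_1(0.2) + 4×L_2(0.2) + 21×L_3(0.2) + 9×L_4(0.2)
P(0.2) = 22.211200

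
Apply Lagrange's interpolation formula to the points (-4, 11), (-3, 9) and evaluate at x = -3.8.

Lagrange interpolation formula:
P(x) = Σ yᵢ × Lᵢ(x)
where Lᵢ(x) = Π_{j≠i} (x - xⱼ)/(xᵢ - xⱼ)

L_0(-3.8) = (-3.8 - (-3))/(-4 - (-3)) = 0.800000
L_1(-3.8) = (-3.8 - (-4))/(-3 - (-4)) = 0.200000

P(-3.8) = 11×L_0(-3.8) + 9×L_1(-3.8)
P(-3.8) = 10.600000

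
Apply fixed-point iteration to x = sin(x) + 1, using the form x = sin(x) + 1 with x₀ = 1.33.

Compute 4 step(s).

Equation: x = sin(x) + 1
Fixed-point form: x = sin(x) + 1
x₀ = 1.33

x_1 = g(1.330000) = 1.971148
x_2 = g(1.971148) = 1.920924
x_3 = g(1.920924) = 1.939329
x_4 = g(1.939329) = 1.932857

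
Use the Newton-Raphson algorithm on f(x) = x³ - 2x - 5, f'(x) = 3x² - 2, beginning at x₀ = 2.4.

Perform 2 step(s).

f(x) = x³ - 2x - 5
f'(x) = 3x² - 2
x₀ = 2.4

Newton-Raphson formula: x_{n+1} = x_n - f(x_n)/f'(x_n)

Iteration 1:
  f(2.400000) = 4.024000
  f'(2.400000) = 15.280000
  x_1 = 2.400000 - 4.024000/15.280000 = 2.136649
Iteration 2:
  f(2.136649) = 0.481082
  f'(2.136649) = 11.695810
  x_2 = 2.136649 - 0.481082/11.695810 = 2.095516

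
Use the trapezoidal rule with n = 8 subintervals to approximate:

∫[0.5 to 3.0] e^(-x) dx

f(x) = e^(-x)
a = 0.5, b = 3.0, n = 8
h = (b - a)/n = 0.312500

Trapezoidal rule: (h/2)[f(x₀) + 2f(x₁) + 2f(x₂) + ... + f(xₙ)]

x_0 = 0.5000, f(x_0) = 0.606531, coefficient = 1
x_1 = 0.8125, f(x_1) = 0.443747, coefficient = 2
x_2 = 1.1250, f(x_2) = 0.324652, coefficient = 2
x_3 = 1.4375, f(x_3) = 0.237521, coefficient = 2
x_4 = 1.7500, f(x_4) = 0.173774, coefficient = 2
x_5 = 2.0625, f(x_5) = 0.127136, coefficient = 2
x_6 = 2.3750, f(x_6) = 0.093014, coefficient = 2
x_7 = 2.6875, f(x_7) = 0.068051, coefficient = 2
x_8 = 3.0000, f(x_8) = 0.049787, coefficient = 1

I ≈ (0.312500/2) × 3.592109 = 0.561267
Exact value: 0.556744
Error: 0.004523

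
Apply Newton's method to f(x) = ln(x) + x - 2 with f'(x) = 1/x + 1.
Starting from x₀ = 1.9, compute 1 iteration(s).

f(x) = ln(x) + x - 2
f'(x) = 1/x + 1
x₀ = 1.9

Newton-Raphson formula: x_{n+1} = x_n - f(x_n)/f'(x_n)

Iteration 1:
  f(1.900000) = 0.541854
  f'(1.900000) = 1.526316
  x_1 = 1.900000 - 0.541854/1.526316 = 1.544992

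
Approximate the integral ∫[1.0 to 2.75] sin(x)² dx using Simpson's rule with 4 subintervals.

f(x) = sin(x)²
a = 1.0, b = 2.75, n = 4
h = (b - a)/n = 0.437500

Simpson's rule: (h/3)[f(x₀) + 4f(x₁) + 2f(x₂) + ... + f(xₙ)]

x_0 = 1.0000, f(x_0) = 0.708073, coefficient = 1
x_1 = 1.4375, f(x_1) = 0.982337, coefficient = 4
x_2 = 1.8750, f(x_2) = 0.910280, coefficient = 2
x_3 = 2.3125, f(x_3) = 0.543639, coefficient = 4
x_4 = 2.7500, f(x_4) = 0.145665, coefficient = 1

I ≈ (0.437500/3) × 8.778202 = 1.280154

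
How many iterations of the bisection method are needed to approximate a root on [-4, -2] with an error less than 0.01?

We need (b-a)/2^n ≤ 0.01
(-2 - (-4))/2^n ≤ 0.01
2/2^n ≤ 0.01
2^n ≥ 200
n ≥ log₂(200) = 7.64
n ≥ 8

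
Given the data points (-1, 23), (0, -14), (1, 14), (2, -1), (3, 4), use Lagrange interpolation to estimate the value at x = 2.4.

Lagrange interpolation formula:
P(x) = Σ yᵢ × Lᵢ(x)
where Lᵢ(x) = Π_{j≠i} (x - xⱼ)/(xᵢ - xⱼ)

L_0(2.4) = (2.4 - 0)/(-1 - 0) × (2.4 - 1)/(-1 - 1) × (2.4 - 2)/(-1 - 2) × (2.4 - 3)/(-1 - 3) = -0.033600
L_1(2.4) = (2.4 - (-1))/(0 - (-1)) × (2.4 - 1)/(0 - 1) × (2.4 - 2)/(0 - 2) × (2.4 - 3)/(0 - 3) = 0.190400
L_2(2.4) = (2.4 - (-1))/(1 - (-1)) × (2.4 - 0)/(1 - 0) × (2.4 - 2)/(1 - 2) × (2.4 - 3)/(1 - 3) = -0.489600
L_3(2.4) = (2.4 - (-1))/(2 - (-1)) × (2.4 - 0)/(2 - 0) × (2.4 - 1)/(2 - 1) × (2.4 - 3)/(2 - 3) = 1.142400
L_4(2.4) = (2.4 - (-1))/(3 - (-1)) × (2.4 - 0)/(3 - 0) × (2.4 - 1)/(3 - 1) × (2.4 - 2)/(3 - 2) = 0.190400

P(2.4) = 23×L_0(2.4) + (-14)×L_1(2.4) + 14×L_2(2.4) + (-1)×L_3(2.4) + 4×L_4(2.4)
P(2.4) = -10.673600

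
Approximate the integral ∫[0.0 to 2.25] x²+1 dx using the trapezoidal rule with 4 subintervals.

f(x) = x²+1
a = 0.0, b = 2.25, n = 4
h = (b - a)/n = 0.562500

Trapezoidal rule: (h/2)[f(x₀) + 2f(x₁) + 2f(x₂) + ... + f(xₙ)]

x_0 = 0.0000, f(x_0) = 1.000000, coefficient = 1
x_1 = 0.5625, f(x_1) = 1.316406, coefficient = 2
x_2 = 1.1250, f(x_2) = 2.265625, coefficient = 2
x_3 = 1.6875, f(x_3) = 3.847656, coefficient = 2
x_4 = 2.2500, f(x_4) = 6.062500, coefficient = 1

I ≈ (0.562500/2) × 21.921875 = 6.165527
Exact value: 6.046875
Error: 0.118652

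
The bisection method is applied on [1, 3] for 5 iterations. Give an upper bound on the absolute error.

Bisection error bound: |error| ≤ (b-a)/2^n
|error| ≤ (3 - 1)/2^5 = 2/2^5
|error| ≤ 0.0625000000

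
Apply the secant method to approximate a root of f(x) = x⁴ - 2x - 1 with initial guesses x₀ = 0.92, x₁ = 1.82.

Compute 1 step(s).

f(x) = x⁴ - 2x - 1
x₀ = 0.92, x₁ = 1.82

Secant formula: x_{n+1} = x_n - f(x_n)(x_n - x_{n-1})/(f(x_n) - f(x_{n-1}))

Iteration 1:
  f(0.920000) = -2.123607
  f(1.820000) = 6.331994
  x_2 = 1.820000 - 6.331994×(1.820000 - 0.920000)/(6.331994 - (-2.123607))
       = 1.146033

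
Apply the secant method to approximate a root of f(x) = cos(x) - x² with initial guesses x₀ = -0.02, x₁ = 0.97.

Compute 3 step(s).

f(x) = cos(x) - x²
x₀ = -0.02, x₁ = 0.97

Secant formula: x_{n+1} = x_n - f(x_n)(x_n - x_{n-1})/(f(x_n) - f(x_{n-1}))

Iteration 1:
  f(-0.020000) = 0.999400
  f(0.970000) = -0.375600
  x_2 = 0.970000 - (-0.375600)×(0.970000 - (-0.020000))/(-0.375600 - 0.999400)
       = 0.699568
Iteration 2:
  f(0.970000) = -0.375600
  f(0.699568) = 0.275726
  x_3 = 0.699568 - 0.275726×(0.699568 - 0.970000)/(0.275726 - (-0.375600))
       = 0.814050
Iteration 3:
  f(0.699568) = 0.275726
  f(0.814050) = 0.023883
  x_4 = 0.814050 - 0.023883×(0.814050 - 0.699568)/(0.023883 - 0.275726)
       = 0.824906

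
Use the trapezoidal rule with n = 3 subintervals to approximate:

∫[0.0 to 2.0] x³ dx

f(x) = x³
a = 0.0, b = 2.0, n = 3
h = (b - a)/n = 0.666667

Trapezoidal rule: (h/2)[f(x₀) + 2f(x₁) + 2f(x₂) + ... + f(xₙ)]

x_0 = 0.0000, f(x_0) = 0.000000, coefficient = 1
x_1 = 0.6667, f(x_1) = 0.296296, coefficient = 2
x_2 = 1.3333, f(x_2) = 2.370370, coefficient = 2
x_3 = 2.0000, f(x_3) = 8.000000, coefficient = 1

I ≈ (0.666667/2) × 13.333333 = 4.444444
Exact value: 4.000000
Error: 0.444444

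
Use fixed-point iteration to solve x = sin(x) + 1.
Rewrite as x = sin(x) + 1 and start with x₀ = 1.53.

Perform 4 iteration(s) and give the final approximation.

Equation: x = sin(x) + 1
Fixed-point form: x = sin(x) + 1
x₀ = 1.53

x_1 = g(1.530000) = 1.999168
x_2 = g(1.999168) = 1.909643
x_3 = g(1.909643) = 1.943139
x_4 = g(1.943139) = 1.931478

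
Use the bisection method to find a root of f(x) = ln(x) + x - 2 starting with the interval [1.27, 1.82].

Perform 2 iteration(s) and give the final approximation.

f(x) = ln(x) + x - 2
Initial interval: [1.27, 1.82]

Iteration 1:
  c_1 = (1.270000 + 1.820000)/2 = 1.545000
  f(c_1) = f(1.545000) = -0.019976
  f(a) × f(c) ≥ 0, new interval: [1.545000, 1.820000]
Iteration 2:
  c_2 = (1.545000 + 1.820000)/2 = 1.682500
  f(c_2) = f(1.682500) = 0.202781
  f(a) × f(c) < 0, new interval: [1.545000, 1.682500]

After 2 iteration(s), the approximation is c_2 = 1.682500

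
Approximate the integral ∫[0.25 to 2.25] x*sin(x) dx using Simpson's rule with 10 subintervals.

f(x) = x*sin(x)
a = 0.25, b = 2.25, n = 10
h = (b - a)/n = 0.200000

Simpson's rule: (h/3)[f(x₀) + 4f(x₁) + 2f(x₂) + ... + f(xₙ)]

x_0 = 0.2500, f(x_0) = 0.061851, coefficient = 1
x_1 = 0.4500, f(x_1) = 0.195734, coefficient = 4
x_2 = 0.6500, f(x_2) = 0.393371, coefficient = 2
x_3 = 0.8500, f(x_3) = 0.638588, coefficient = 4
x_4 = 1.0500, f(x_4) = 0.910794, coefficient = 2
x_5 = 1.2500, f(x_5) = 1.186231, coefficient = 4
x_6 = 1.4500, f(x_6) = 1.439434, coefficient = 2
x_7 = 1.6500, f(x_7) = 1.644827, coefficient = 4
x_8 = 1.8500, f(x_8) = 1.778359, coefficient = 2
x_9 = 2.0500, f(x_9) = 1.819093, coefficient = 4
x_10 = 2.2500, f(x_10) = 1.750665, coefficient = 1

I ≈ (0.200000/3) × 32.794328 = 2.186289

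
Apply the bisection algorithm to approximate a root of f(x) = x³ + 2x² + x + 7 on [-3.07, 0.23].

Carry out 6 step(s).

f(x) = x³ + 2x² + x + 7
Initial interval: [-3.07, 0.23]

Iteration 1:
  c_1 = (-3.070000 + 0.230000)/2 = -1.420000
  f(c_1) = f(-1.420000) = 6.749512
  f(a) × f(c) < 0, new interval: [-3.070000, -1.420000]
Iteration 2:
  c_2 = (-3.070000 + (-1.420000))/2 = -2.245000
  f(c_2) = f(-2.245000) = 3.520194
  f(a) × f(c) < 0, new interval: [-3.070000, -2.245000]
Iteration 3:
  c_3 = (-3.070000 + (-2.245000))/2 = -2.657500
  f(c_3) = f(-2.657500) = -0.300966
  f(a) × f(c) ≥ 0, new interval: [-2.657500, -2.245000]
Iteration 4:
  c_4 = (-2.657500 + (-2.245000))/2 = -2.451250
  f(c_4) = f(-2.451250) = 1.837357
  f(a) × f(c) < 0, new interval: [-2.657500, -2.451250]
Iteration 5:
  c_5 = (-2.657500 + (-2.451250))/2 = -2.554375
  f(c_5) = f(-2.554375) = 0.828421
  f(a) × f(c) < 0, new interval: [-2.657500, -2.554375]
Iteration 6:
  c_6 = (-2.657500 + (-2.554375))/2 = -2.605937
  f(c_6) = f(-2.605937) = 0.279195
  f(a) × f(c) < 0, new interval: [-2.657500, -2.605937]

After 6 iteration(s), the approximation is c_6 = -2.605937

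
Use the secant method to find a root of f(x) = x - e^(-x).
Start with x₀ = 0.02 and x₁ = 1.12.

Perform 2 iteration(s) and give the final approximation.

f(x) = x - e^(-x)
x₀ = 0.02, x₁ = 1.12

Secant formula: x_{n+1} = x_n - f(x_n)(x_n - x_{n-1})/(f(x_n) - f(x_{n-1}))

Iteration 1:
  f(0.020000) = -0.960199
  f(1.120000) = 0.793720
  x_2 = 1.120000 - 0.793720×(1.120000 - 0.020000)/(0.793720 - (-0.960199))
       = 0.622205
Iteration 2:
  f(1.120000) = 0.793720
  f(0.622205) = 0.085445
  x_3 = 0.622205 - 0.085445×(0.622205 - 1.120000)/(0.085445 - 0.793720)
       = 0.562152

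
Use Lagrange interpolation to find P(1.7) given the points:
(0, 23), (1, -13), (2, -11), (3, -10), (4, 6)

Lagrange interpolation formula:
P(x) = Σ yᵢ × Lᵢ(x)
where Lᵢ(x) = Π_{j≠i} (x - xⱼ)/(xᵢ - xⱼ)

L_0(1.7) = (1.7 - 1)/(0 - 1) × (1.7 - 2)/(0 - 2) × (1.7 - 3)/(0 - 3) × (1.7 - 4)/(0 - 4) = -0.026163
L_1(1.7) = (1.7 - 0)/(1 - 0) × (1.7 - 2)/(1 - 2) × (1.7 - 3)/(1 - 3) × (1.7 - 4)/(1 - 4) = 0.254150
L_2(1.7) = (1.7 - 0)/(2 - 0) × (1.7 - 1)/(2 - 1) × (1.7 - 3)/(2 - 3) × (1.7 - 4)/(2 - 4) = 0.889525
L_3(1.7) = (1.7 - 0)/(3 - 0) × (1.7 - 1)/(3 - 1) × (1.7 - 2)/(3 - 2) × (1.7 - 4)/(3 - 4) = -0.136850
L_4(1.7) = (1.7 - 0)/(4 - 0) × (1.7 - 1)/(4 - 1) × (1.7 - 2)/(4 - 2) × (1.7 - 3)/(4 - 3) = 0.019338

P(1.7) = 23×L_0(1.7) + (-13)×L_1(1.7) + (-11)×L_2(1.7) + (-10)×L_3(1.7) + 6×L_4(1.7)
P(1.7) = -12.205937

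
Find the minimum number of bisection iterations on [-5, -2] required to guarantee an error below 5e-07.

We need (b-a)/2^n ≤ 5e-07
(-2 - (-5))/2^n ≤ 5e-07
3/2^n ≤ 5e-07
2^n ≥ 6000000
n ≥ log₂(6000000) = 22.52
n ≥ 23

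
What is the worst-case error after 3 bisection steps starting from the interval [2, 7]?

Bisection error bound: |error| ≤ (b-a)/2^n
|error| ≤ (7 - 2)/2^3 = 5/2^3
|error| ≤ 0.6250000000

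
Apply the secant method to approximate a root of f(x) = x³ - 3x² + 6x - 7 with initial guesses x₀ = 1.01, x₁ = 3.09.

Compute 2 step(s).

f(x) = x³ - 3x² + 6x - 7
x₀ = 1.01, x₁ = 3.09

Secant formula: x_{n+1} = x_n - f(x_n)(x_n - x_{n-1})/(f(x_n) - f(x_{n-1}))

Iteration 1:
  f(1.010000) = -2.969999
  f(3.090000) = 12.399329
  x_2 = 3.090000 - 12.399329×(3.090000 - 1.010000)/(12.399329 - (-2.969999))
       = 1.411943
Iteration 2:
  f(3.090000) = 12.399329
  f(1.411943) = -1.694265
  x_3 = 1.411943 - (-1.694265)×(1.411943 - 3.090000)/(-1.694265 - 12.399329)
       = 1.613671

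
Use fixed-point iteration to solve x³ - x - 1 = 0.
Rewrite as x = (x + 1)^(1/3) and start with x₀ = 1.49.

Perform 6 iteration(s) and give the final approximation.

Equation: x³ - x - 1 = 0
Fixed-point form: x = (x + 1)^(1/3)
x₀ = 1.49

x_1 = g(1.490000) = 1.355397
x_2 = g(1.355397) = 1.330520
x_3 = g(1.330520) = 1.325819
x_4 = g(1.325819) = 1.324927
x_5 = g(1.324927) = 1.324758
x_6 = g(1.324758) = 1.324726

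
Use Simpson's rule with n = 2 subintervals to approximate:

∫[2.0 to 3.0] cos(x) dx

f(x) = cos(x)
a = 2.0, b = 3.0, n = 2
h = (b - a)/n = 0.500000

Simpson's rule: (h/3)[f(x₀) + 4f(x₁) + 2f(x₂) + ... + f(xₙ)]

x_0 = 2.0000, f(x_0) = -0.416147, coefficient = 1
x_1 = 2.5000, f(x_1) = -0.801144, coefficient = 4
x_2 = 3.0000, f(x_2) = -0.989992, coefficient = 1

I ≈ (0.500000/3) × -4.610714 = -0.768452
Exact value: -0.768177
Error: 0.000275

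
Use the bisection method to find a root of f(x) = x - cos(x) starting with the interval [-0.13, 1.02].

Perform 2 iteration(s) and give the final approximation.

f(x) = x - cos(x)
Initial interval: [-0.13, 1.02]

Iteration 1:
  c_1 = (-0.130000 + 1.020000)/2 = 0.445000
  f(c_1) = f(0.445000) = -0.457611
  f(a) × f(c) ≥ 0, new interval: [0.445000, 1.020000]
Iteration 2:
  c_2 = (0.445000 + 1.020000)/2 = 0.732500
  f(c_2) = f(0.732500) = -0.011005
  f(a) × f(c) ≥ 0, new interval: [0.732500, 1.020000]

After 2 iteration(s), the approximation is c_2 = 0.732500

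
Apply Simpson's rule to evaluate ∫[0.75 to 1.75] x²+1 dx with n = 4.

f(x) = x²+1
a = 0.75, b = 1.75, n = 4
h = (b - a)/n = 0.250000

Simpson's rule: (h/3)[f(x₀) + 4f(x₁) + 2f(x₂) + ... + f(xₙ)]

x_0 = 0.7500, f(x_0) = 1.562500, coefficient = 1
x_1 = 1.0000, f(x_1) = 2.000000, coefficient = 4
x_2 = 1.2500, f(x_2) = 2.562500, coefficient = 2
x_3 = 1.5000, f(x_3) = 3.250000, coefficient = 4
x_4 = 1.7500, f(x_4) = 4.062500, coefficient = 1

I ≈ (0.250000/3) × 31.750000 = 2.645833
Exact value: 2.645833
Error: 0.000000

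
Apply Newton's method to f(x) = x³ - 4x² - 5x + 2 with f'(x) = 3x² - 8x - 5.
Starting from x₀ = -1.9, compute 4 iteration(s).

f(x) = x³ - 4x² - 5x + 2
f'(x) = 3x² - 8x - 5
x₀ = -1.9

Newton-Raphson formula: x_{n+1} = x_n - f(x_n)/f'(x_n)

Iteration 1:
  f(-1.900000) = -9.799000
  f'(-1.900000) = 21.030000
  x_1 = -1.900000 - (-9.799000)/21.030000 = -1.434047
Iteration 2:
  f(-1.434047) = -2.004828
  f'(-1.434047) = 12.641842
  x_2 = -1.434047 - (-2.004828)/12.641842 = -1.275460
Iteration 3:
  f(-1.275460) = -0.204808
  f'(-1.275460) = 10.084074
  x_3 = -1.275460 - (-0.204808)/10.084074 = -1.255150
Iteration 4:
  f(-1.255150) = -0.003220
  f'(-1.255150) = 9.767402
  x_4 = -1.255150 - (-0.003220)/9.767402 = -1.254820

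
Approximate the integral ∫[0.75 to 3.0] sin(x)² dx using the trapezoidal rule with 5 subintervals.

f(x) = sin(x)²
a = 0.75, b = 3.0, n = 5
h = (b - a)/n = 0.450000

Trapezoidal rule: (h/2)[f(x₀) + 2f(x₁) + 2f(x₂) + ... + f(xₙ)]

x_0 = 0.7500, f(x_0) = 0.464631, coefficient = 1
x_1 = 1.2000, f(x_1) = 0.868697, coefficient = 2
x_2 = 1.6500, f(x_2) = 0.993740, coefficient = 2
x_3 = 2.1000, f(x_3) = 0.745130, coefficient = 2
x_4 = 2.5500, f(x_4) = 0.311011, coefficient = 2
x_5 = 3.0000, f(x_5) = 0.019915, coefficient = 1

I ≈ (0.450000/2) × 6.321703 = 1.422383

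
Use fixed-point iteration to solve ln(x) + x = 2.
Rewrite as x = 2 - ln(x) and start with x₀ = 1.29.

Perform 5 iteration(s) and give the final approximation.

Equation: ln(x) + x = 2
Fixed-point form: x = 2 - ln(x)
x₀ = 1.29

x_1 = g(1.290000) = 1.745358
x_2 = g(1.745358) = 1.443040
x_3 = g(1.443040) = 1.633248
x_4 = g(1.633248) = 1.509430
x_5 = g(1.509430) = 1.588268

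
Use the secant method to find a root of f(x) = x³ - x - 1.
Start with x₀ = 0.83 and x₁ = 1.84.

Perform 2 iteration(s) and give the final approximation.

f(x) = x³ - x - 1
x₀ = 0.83, x₁ = 1.84

Secant formula: x_{n+1} = x_n - f(x_n)(x_n - x_{n-1})/(f(x_n) - f(x_{n-1}))

Iteration 1:
  f(0.830000) = -1.258213
  f(1.840000) = 3.389504
  x_2 = 1.840000 - 3.389504×(1.840000 - 0.830000)/(3.389504 - (-1.258213))
       = 1.103424
Iteration 2:
  f(1.840000) = 3.389504
  f(1.103424) = -0.759957
  x_3 = 1.103424 - (-0.759957)×(1.103424 - 1.840000)/(-0.759957 - 3.389504)
       = 1.238325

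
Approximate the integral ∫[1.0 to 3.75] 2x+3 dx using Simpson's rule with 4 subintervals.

f(x) = 2x+3
a = 1.0, b = 3.75, n = 4
h = (b - a)/n = 0.687500

Simpson's rule: (h/3)[f(x₀) + 4f(x₁) + 2f(x₂) + ... + f(xₙ)]

x_0 = 1.0000, f(x_0) = 5.000000, coefficient = 1
x_1 = 1.6875, f(x_1) = 6.375000, coefficient = 4
x_2 = 2.3750, f(x_2) = 7.750000, coefficient = 2
x_3 = 3.0625, f(x_3) = 9.125000, coefficient = 4
x_4 = 3.7500, f(x_4) = 10.500000, coefficient = 1

I ≈ (0.687500/3) × 93.000000 = 21.312500
Exact value: 21.312500
Error: 0.000000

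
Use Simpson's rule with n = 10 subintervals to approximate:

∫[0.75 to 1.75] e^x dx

f(x) = e^x
a = 0.75, b = 1.75, n = 10
h = (b - a)/n = 0.100000

Simpson's rule: (h/3)[f(x₀) + 4f(x₁) + 2f(x₂) + ... + f(xₙ)]

x_0 = 0.7500, f(x_0) = 2.117000, coefficient = 1
x_1 = 0.8500, f(x_1) = 2.339647, coefficient = 4
x_2 = 0.9500, f(x_2) = 2.585710, coefficient = 2
x_3 = 1.0500, f(x_3) = 2.857651, coefficient = 4
x_4 = 1.1500, f(x_4) = 3.158193, coefficient = 2
x_5 = 1.2500, f(x_5) = 3.490343, coefficient = 4
x_6 = 1.3500, f(x_6) = 3.857426, coefficient = 2
x_7 = 1.4500, f(x_7) = 4.263115, coefficient = 4
x_8 = 1.5500, f(x_8) = 4.711470, coefficient = 2
x_9 = 1.6500, f(x_9) = 5.206980, coefficient = 4
x_10 = 1.7500, f(x_10) = 5.754603, coefficient = 1

I ≈ (0.100000/3) × 109.128140 = 3.637605
Exact value: 3.637603
Error: 0.000002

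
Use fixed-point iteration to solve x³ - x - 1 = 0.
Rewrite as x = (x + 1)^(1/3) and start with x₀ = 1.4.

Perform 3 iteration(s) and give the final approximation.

Equation: x³ - x - 1 = 0
Fixed-point form: x = (x + 1)^(1/3)
x₀ = 1.4

x_1 = g(1.400000) = 1.338866
x_2 = g(1.338866) = 1.327400
x_3 = g(1.327400) = 1.325227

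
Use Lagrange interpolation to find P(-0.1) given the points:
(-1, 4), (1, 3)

Lagrange interpolation formula:
P(x) = Σ yᵢ × Lᵢ(x)
where Lᵢ(x) = Π_{j≠i} (x - xⱼ)/(xᵢ - xⱼ)

L_0(-0.1) = (-0.1 - 1)/(-1 - 1) = 0.550000
L_1(-0.1) = (-0.1 - (-1))/(1 - (-1)) = 0.450000

P(-0.1) = 4×L_0(-0.1) + 3×L_1(-0.1)
P(-0.1) = 3.550000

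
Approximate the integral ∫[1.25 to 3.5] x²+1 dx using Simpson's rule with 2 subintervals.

f(x) = x²+1
a = 1.25, b = 3.5, n = 2
h = (b - a)/n = 1.125000

Simpson's rule: (h/3)[f(x₀) + 4f(x₁) + 2f(x₂) + ... + f(xₙ)]

x_0 = 1.2500, f(x_0) = 2.562500, coefficient = 1
x_1 = 2.3750, f(x_1) = 6.640625, coefficient = 4
x_2 = 3.5000, f(x_2) = 13.250000, coefficient = 1

I ≈ (1.125000/3) × 42.375000 = 15.890625
Exact value: 15.890625
Error: 0.000000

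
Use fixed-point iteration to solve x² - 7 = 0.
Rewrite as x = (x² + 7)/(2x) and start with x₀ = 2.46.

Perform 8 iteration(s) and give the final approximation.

Equation: x² - 7 = 0
Fixed-point form: x = (x² + 7)/(2x)
x₀ = 2.46

x_1 = g(2.460000) = 2.652764
x_2 = g(2.652764) = 2.645761
x_3 = g(2.645761) = 2.645751
x_4 = g(2.645751) = 2.645751
x_5 = g(2.645751) = 2.645751
x_6 = g(2.645751) = 2.645751
x_7 = g(2.645751) = 2.645751
x_8 = g(2.645751) = 2.645751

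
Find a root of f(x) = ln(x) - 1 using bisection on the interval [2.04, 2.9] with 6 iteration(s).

f(x) = ln(x) - 1
Initial interval: [2.04, 2.9]

Iteration 1:
  c_1 = (2.040000 + 2.900000)/2 = 2.470000
  f(c_1) = f(2.470000) = -0.095782
  f(a) × f(c) ≥ 0, new interval: [2.470000, 2.900000]
Iteration 2:
  c_2 = (2.470000 + 2.900000)/2 = 2.685000
  f(c_2) = f(2.685000) = -0.012319
  f(a) × f(c) ≥ 0, new interval: [2.685000, 2.900000]
Iteration 3:
  c_3 = (2.685000 + 2.900000)/2 = 2.792500
  f(c_3) = f(2.792500) = 0.026937
  f(a) × f(c) < 0, new interval: [2.685000, 2.792500]
Iteration 4:
  c_4 = (2.685000 + 2.792500)/2 = 2.738750
  f(c_4) = f(2.738750) = 0.007502
  f(a) × f(c) < 0, new interval: [2.685000, 2.738750]
Iteration 5:
  c_5 = (2.685000 + 2.738750)/2 = 2.711875
  f(c_5) = f(2.711875) = -0.002360
  f(a) × f(c) ≥ 0, new interval: [2.711875, 2.738750]
Iteration 6:
  c_6 = (2.711875 + 2.738750)/2 = 2.725312
  f(c_6) = f(2.725312) = 0.002583
  f(a) × f(c) < 0, new interval: [2.711875, 2.725312]

After 6 iteration(s), the approximation is c_6 = 2.725312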